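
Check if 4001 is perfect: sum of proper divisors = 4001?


Proper divisors of 4001: 1
Sum = 1 = 1

No, 4001 is not perfect (1 ≠ 4001)


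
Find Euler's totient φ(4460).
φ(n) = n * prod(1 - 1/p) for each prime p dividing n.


4460 = 2^2 × 5 × 223
Prime factors: 2, 5, 223
φ(4460) = 4460 × (1-1/2) × (1-1/5) × (1-1/223)
= 4460 × 1/2 × 4/5 × 222/223 = 1776

φ(4460) = 1776


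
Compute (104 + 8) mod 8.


104 + 8 = 112
112 mod 8 = 0


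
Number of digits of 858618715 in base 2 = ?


858618715 in base 2 = 110011001011010111101101011011
Number of digits = 30

30 digits (base 2)


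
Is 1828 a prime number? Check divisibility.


1828 / 2 = 914 (exact division)
1828 is NOT prime.

No, 1828 is not prime


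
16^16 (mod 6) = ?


16^1 mod 6 = 4
16^2 mod 6 = 4
16^3 mod 6 = 4
16^4 mod 6 = 4
16^5 mod 6 = 4
16^6 mod 6 = 4
16^7 mod 6 = 4
16^8 mod 6 = 4
16^9 mod 6 = 4
16^10 mod 6 = 4
16^11 mod 6 = 4
16^12 mod 6 = 4
16^13 mod 6 = 4
16^14 mod 6 = 4
16^15 mod 6 = 4
16^16 mod 6 = 4


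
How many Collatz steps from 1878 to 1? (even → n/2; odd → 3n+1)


1878 → 939 → 2818 → 1409 → 4228 → 2114 → 1057 → 3172 → 1586 → 793 → 2380 → 1190 → 595 → 1786 → 893 → 2680 → 1340 → 670 → 335 → 1006 → 503 → 1510 → 755 → 2266 → 1133 → 3400 → 1700 → 850 → 425 → 1276 → 638 → 319 → 958 → 479 → 1438 → 719 → 2158 → 1079 → 3238 → 1619 → 4858 → 2429 → 7288 → 3644 → 1822 → 911 → 2734 → 1367 → 4102 → 2051 → 6154 → 3077 → 9232 → 4616 → 2308 → 1154 → 577 → 1732 → 866 → 433 → 1300 → 650 → 325 → 976 → 488 → 244 → 122 → 61 → 184 → 92 → 46 → 23 → 70 → 35 → 106 → 53 → 160 → 80 → 40 → 20 → 10 → 5 → 16 → 8 → 4 → 2 → 1
Total steps = 86

86 steps


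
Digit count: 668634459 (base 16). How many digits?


668634459 in base 16 = 27DA8D5B
Number of digits = 8

8 digits (base 16)


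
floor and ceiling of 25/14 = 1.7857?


25/14 = 1.7857
floor = 1
ceil = 2

floor = 1, ceil = 2


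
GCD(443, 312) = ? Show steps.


443 = 1 * 312 + 131
312 = 2 * 131 + 50
131 = 2 * 50 + 31
50 = 1 * 31 + 19
31 = 1 * 19 + 12
19 = 1 * 12 + 7
12 = 1 * 7 + 5
7 = 1 * 5 + 2
5 = 2 * 2 + 1
2 = 2 * 1 + 0
GCD = 1


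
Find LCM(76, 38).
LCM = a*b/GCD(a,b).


GCD(76, 38) = 38
LCM = 76*38/38 = 2888/38 = 76

LCM = 76


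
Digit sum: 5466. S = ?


5 + 4 + 6 + 6 = 21


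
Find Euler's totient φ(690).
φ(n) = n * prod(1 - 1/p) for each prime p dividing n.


690 = 2 × 3 × 5 × 23
Prime factors: 2, 3, 5, 23
φ(690) = 690 × (1-1/2) × (1-1/3) × (1-1/5) × (1-1/23)
= 690 × 1/2 × 2/3 × 4/5 × 22/23 = 176

φ(690) = 176


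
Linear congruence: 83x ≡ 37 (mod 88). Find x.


GCD(83, 88) = 1, unique solution
a^(-1) mod 88 = 35
x = 35 * 37 mod 88 = 63

x ≡ 63 (mod 88)


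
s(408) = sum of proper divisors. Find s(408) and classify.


Proper divisors: 1, 2, 3, 4, 6, 8, 12, 17, 24, 34, 51, 68, 102, 136, 204
Sum = 1 + 2 + 3 + 4 + 6 + 8 + 12 + 17 + 24 + 34 + 51 + 68 + 102 + 136 + 204 = 672
672 > 408 → abundant

s(408) = 672 (abundant)


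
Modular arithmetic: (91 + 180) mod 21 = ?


91 + 180 = 271
271 mod 21 = 19


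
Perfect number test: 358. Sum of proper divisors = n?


Proper divisors of 358: 1, 2, 179
Sum = 1 + 2 + 179 = 182

No, 358 is not perfect (182 ≠ 358)


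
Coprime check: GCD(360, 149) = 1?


Euclidean algorithm:
360 = 2 * 149 + 62
149 = 2 * 62 + 25
62 = 2 * 25 + 12
25 = 2 * 12 + 1
12 = 12 * 1 + 0
GCD(360, 149) = 1

Yes, coprime (GCD = 1)


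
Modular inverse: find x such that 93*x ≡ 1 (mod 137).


Use the extended Euclidean algorithm on (137, 93); each row r = 137*s + 93*t:
r=137, s=1, t=0
r=93, s=0, t=1
q=1: r=44, s=1, t=-1   [137*(1) + 93*(-1) = 44]
q=2: r=5, s=-2, t=3   [137*(-2) + 93*(3) = 5]
q=8: r=4, s=17, t=-25   [137*(17) + 93*(-25) = 4]
q=1: r=1, s=-19, t=28   [137*(-19) + 93*(28) = 1]
q=4: r=0, s=93, t=-137   [137*(93) + 93*(-137) = 0]
GCD = 1 with t = 28, so 93*(28) ≡ 1 (mod 137)
Inverse = 28 mod 137 = 28
Check: 93 * 28 = 2604 ≡ 1 (mod 137)

93^(-1) ≡ 28 (mod 137)


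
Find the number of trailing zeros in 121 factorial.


floor(121/5) = 24
floor(121/25) = 4
Total = 28

28 trailing zeros


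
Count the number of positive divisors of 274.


274 = 2^1 × 137^1
d(274) = (1+1) × (1+1) = 4

4 divisors


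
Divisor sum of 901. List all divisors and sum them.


Divisors of 901: 1, 17, 53, 901
Sum = 1 + 17 + 53 + 901 = 972

σ(901) = 972


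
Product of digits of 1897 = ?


1 × 8 × 9 × 7 = 504


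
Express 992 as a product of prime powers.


992 / 2 = 496
496 / 2 = 248
248 / 2 = 124
124 / 2 = 62
62 / 2 = 31
31 / 31 = 1
992 = 2^5 × 31


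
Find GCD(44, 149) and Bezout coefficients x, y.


Tabular extended Euclidean (each row: r = 44*s + 149*t):
r=44, s=1, t=0
r=149, s=0, t=1
q=0: r=44, s=1, t=0   [44*(1) + 149*(0) = 44]
q=3: r=17, s=-3, t=1   [44*(-3) + 149*(1) = 17]
q=2: r=10, s=7, t=-2   [44*(7) + 149*(-2) = 10]
q=1: r=7, s=-10, t=3   [44*(-10) + 149*(3) = 7]
q=1: r=3, s=17, t=-5   [44*(17) + 149*(-5) = 3]
q=2: r=1, s=-44, t=13   [44*(-44) + 149*(13) = 1]
q=3: r=0, s=149, t=-44   [44*(149) + 149*(-44) = 0]
GCD = 1; from the row with r=1: x=-44, y=13
Check: 44*(-44) + 149*(13) = -1936 + 1937 = 1

GCD = 1, x = -44, y = 13


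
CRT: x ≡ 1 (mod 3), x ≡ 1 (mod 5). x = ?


M = 3*5 = 15
M1 = M/3 = 5, M2 = M/5 = 3
M1^(-1) mod 3 = 2, M2^(-1) mod 5 = 2
x = 1*5*2 + 1*3*2 = 16
16 mod 15 = 1
Check: 1 mod 3 = 1 ✓, 1 mod 5 = 1 ✓

x ≡ 1 (mod 15)


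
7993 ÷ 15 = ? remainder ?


7993 = 15 * 532 + 13
Check: 7980 + 13 = 7993

q = 532, r = 13


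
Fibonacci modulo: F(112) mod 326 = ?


F(k) mod 326 for k=1..112:
1, 1, 2, 3, 5, 8, 13, 21, 34, 55, 89, 144, 233, 51, 284, 9, 293, 302, 269, 245, 188, 107, 295, 76, 45, 121, 166, 287, 127, 88, 215, 303, 192, 169, 35, 204, 239, 117, 30, 147, 177, 324, 175, 173, 22, 195, 217, 86, 303, 63, 40, 103, 143, 246, 63, 309, 46, 29, 75, 104, 179, 283, 136, 93, 229, 322, 225, 221, 120, 15, 135, 150, 285, 109, 68, 177, 245, 96, 15, 111, 126, 237, 37, 274, 311, 259, 244, 177, 95, 272, 41, 313, 28, 15, 43, 58, 101, 159, 260, 93, 27, 120, 147, 267, 88, 29, 117, 146, 263, 83, 20, 103
F(112) mod 326 = 103


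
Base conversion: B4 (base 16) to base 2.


B4 (base 16) = 180 (decimal)
180 (decimal) = 10110100 (base 2)


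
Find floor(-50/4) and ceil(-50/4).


-50/4 = -12.5000
floor = -13
ceil = -12

floor = -13, ceil = -12


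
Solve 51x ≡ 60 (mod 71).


GCD(51, 71) = 1, unique solution
a^(-1) mod 71 = 39
x = 39 * 60 mod 71 = 68

x ≡ 68 (mod 71)


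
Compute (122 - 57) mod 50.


122 - 57 = 65
65 mod 50 = 15


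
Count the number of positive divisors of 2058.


2058 = 2^1 × 3^1 × 7^3
d(2058) = (1+1) × (1+1) × (3+1) = 16

16 divisors


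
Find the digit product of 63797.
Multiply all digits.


6 × 3 × 7 × 9 × 7 = 7938


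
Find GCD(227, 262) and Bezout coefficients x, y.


Tabular extended Euclidean (each row: r = 227*s + 262*t):
r=227, s=1, t=0
r=262, s=0, t=1
q=0: r=227, s=1, t=0   [227*(1) + 262*(0) = 227]
q=1: r=35, s=-1, t=1   [227*(-1) + 262*(1) = 35]
q=6: r=17, s=7, t=-6   [227*(7) + 262*(-6) = 17]
q=2: r=1, s=-15, t=13   [227*(-15) + 262*(13) = 1]
q=17: r=0, s=262, t=-227   [227*(262) + 262*(-227) = 0]
GCD = 1; from the row with r=1: x=-15, y=13
Check: 227*(-15) + 262*(13) = -3405 + 3406 = 1

GCD = 1, x = -15, y = 13


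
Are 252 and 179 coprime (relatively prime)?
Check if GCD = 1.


Euclidean algorithm:
252 = 1 * 179 + 73
179 = 2 * 73 + 33
73 = 2 * 33 + 7
33 = 4 * 7 + 5
7 = 1 * 5 + 2
5 = 2 * 2 + 1
2 = 2 * 1 + 0
GCD(252, 179) = 1

Yes, coprime (GCD = 1)


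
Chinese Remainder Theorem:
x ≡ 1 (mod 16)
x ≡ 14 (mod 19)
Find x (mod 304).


M = 16*19 = 304
M1 = M/16 = 19, M2 = M/19 = 16
M1^(-1) mod 16 = 11, M2^(-1) mod 19 = 6
x = 1*19*11 + 14*16*6 = 1553
1553 mod 304 = 33
Check: 33 mod 16 = 1 ✓, 33 mod 19 = 14 ✓

x ≡ 33 (mod 304)


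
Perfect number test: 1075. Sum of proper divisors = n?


Proper divisors of 1075: 1, 5, 25, 43, 215
Sum = 1 + 5 + 25 + 43 + 215 = 289

No, 1075 is not perfect (289 ≠ 1075)


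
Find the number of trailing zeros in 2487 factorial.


floor(2487/5) = 497
floor(2487/25) = 99
floor(2487/125) = 19
floor(2487/625) = 3
Total = 618

618 trailing zeros


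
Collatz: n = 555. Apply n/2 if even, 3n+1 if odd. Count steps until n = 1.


555 → 1666 → 833 → 2500 → 1250 → 625 → 1876 → 938 → 469 → 1408 → 704 → 352 → 176 → 88 → 44 → 22 → 11 → 34 → 17 → 52 → 26 → 13 → 40 → 20 → 10 → 5 → 16 → 8 → 4 → 2 → 1
Total steps = 30

30 steps


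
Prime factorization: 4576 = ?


4576 / 2 = 2288
2288 / 2 = 1144
1144 / 2 = 572
572 / 2 = 286
286 / 2 = 143
143 / 11 = 13
13 / 13 = 1
4576 = 2^5 × 11 × 13


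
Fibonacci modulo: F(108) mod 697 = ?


F(k) mod 697 for k=1..108:
1, 1, 2, 3, 5, 8, 13, 21, 34, 55, 89, 144, 233, 377, 610, 290, 203, 493, 696, 492, 491, 286, 80, 366, 446, 115, 561, 676, 540, 519, 362, 184, 546, 33, 579, 612, 494, 409, 206, 615, 124, 42, 166, 208, 374, 582, 259, 144, 403, 547, 253, 103, 356, 459, 118, 577, 695, 575, 573, 451, 327, 81, 408, 489, 200, 689, 192, 184, 376, 560, 239, 102, 341, 443, 87, 530, 617, 450, 370, 123, 493, 616, 412, 331, 46, 377, 423, 103, 526, 629, 458, 390, 151, 541, 692, 536, 531, 370, 204, 574, 81, 655, 39, 694, 36, 33, 69, 102
F(108) mod 697 = 102


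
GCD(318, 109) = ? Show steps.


318 = 2 * 109 + 100
109 = 1 * 100 + 9
100 = 11 * 9 + 1
9 = 9 * 1 + 0
GCD = 1


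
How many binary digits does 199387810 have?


199387810 in base 2 = 1011111000100110101010100010
Number of digits = 28

28 digits (base 2)


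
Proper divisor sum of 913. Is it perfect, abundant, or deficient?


Proper divisors: 1, 11, 83
Sum = 1 + 11 + 83 = 95
95 < 913 → deficient

s(913) = 95 (deficient)


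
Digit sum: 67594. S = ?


6 + 7 + 5 + 9 + 4 = 31


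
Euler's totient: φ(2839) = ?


2839 = 17 × 167
Prime factors: 17, 167
φ(2839) = 2839 × (1-1/17) × (1-1/167)
= 2839 × 16/17 × 166/167 = 2656

φ(2839) = 2656


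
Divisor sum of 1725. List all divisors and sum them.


Divisors of 1725: 1, 3, 5, 15, 23, 25, 69, 75, 115, 345, 575, 1725
Sum = 1 + 3 + 5 + 15 + 23 + 25 + 69 + 75 + 115 + 345 + 575 + 1725 = 2976

σ(1725) = 2976


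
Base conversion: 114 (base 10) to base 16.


114 (base 10) = 114 (decimal)
114 (decimal) = 72 (base 16)


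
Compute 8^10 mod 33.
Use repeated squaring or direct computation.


8^1 mod 33 = 8
8^2 mod 33 = 31
8^3 mod 33 = 17
8^4 mod 33 = 4
8^5 mod 33 = 32
8^6 mod 33 = 25
8^7 mod 33 = 2
8^8 mod 33 = 16
8^9 mod 33 = 29
8^10 mod 33 = 1


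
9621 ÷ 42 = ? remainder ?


9621 = 42 * 229 + 3
Check: 9618 + 3 = 9621

q = 229, r = 3


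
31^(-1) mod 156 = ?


Use the extended Euclidean algorithm on (156, 31); each row r = 156*s + 31*t:
r=156, s=1, t=0
r=31, s=0, t=1
q=5: r=1, s=1, t=-5   [156*(1) + 31*(-5) = 1]
q=31: r=0, s=-31, t=156   [156*(-31) + 31*(156) = 0]
GCD = 1 with t = -5, so 31*(-5) ≡ 1 (mod 156)
Inverse = -5 mod 156 = 151
Check: 31 * 151 = 4681 ≡ 1 (mod 156)

31^(-1) ≡ 151 (mod 156)


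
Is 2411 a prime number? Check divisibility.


Check divisors up to sqrt(2411) = 49.1019
No divisors found.
2411 is prime.

Yes, 2411 is prime


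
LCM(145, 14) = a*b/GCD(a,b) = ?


GCD(145, 14) = 1
LCM = 145*14/1 = 2030/1 = 2030

LCM = 2030


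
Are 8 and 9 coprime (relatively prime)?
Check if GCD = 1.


Euclidean algorithm:
9 = 1 * 8 + 1
8 = 8 * 1 + 0
GCD(8, 9) = 1

Yes, coprime (GCD = 1)


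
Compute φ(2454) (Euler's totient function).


2454 = 2 × 3 × 409
Prime factors: 2, 3, 409
φ(2454) = 2454 × (1-1/2) × (1-1/3) × (1-1/409)
= 2454 × 1/2 × 2/3 × 408/409 = 816

φ(2454) = 816


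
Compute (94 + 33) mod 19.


94 + 33 = 127
127 mod 19 = 13


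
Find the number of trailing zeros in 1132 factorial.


floor(1132/5) = 226
floor(1132/25) = 45
floor(1132/125) = 9
floor(1132/625) = 1
Total = 281

281 trailing zeros


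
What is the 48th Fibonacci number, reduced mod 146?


F(k) mod 146 for k=1..48:
1, 1, 2, 3, 5, 8, 13, 21, 34, 55, 89, 144, 87, 85, 26, 111, 137, 102, 93, 49, 142, 45, 41, 86, 127, 67, 48, 115, 17, 132, 3, 135, 138, 127, 119, 100, 73, 27, 100, 127, 81, 62, 143, 59, 56, 115, 25, 140
F(48) mod 146 = 140


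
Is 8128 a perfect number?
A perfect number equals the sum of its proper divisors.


Proper divisors of 8128: 1, 2, 4, 8, 16, 32, 64, 127, 254, 508, 1016, 2032, 4064
Sum = 1 + 2 + 4 + 8 + 16 + 32 + 64 + 127 + 254 + 508 + 1016 + 2032 + 4064 = 8128

Yes, 8128 is perfect (8128 = 8128)


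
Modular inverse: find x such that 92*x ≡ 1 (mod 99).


Use the extended Euclidean algorithm on (99, 92); each row r = 99*s + 92*t:
r=99, s=1, t=0
r=92, s=0, t=1
q=1: r=7, s=1, t=-1   [99*(1) + 92*(-1) = 7]
q=13: r=1, s=-13, t=14   [99*(-13) + 92*(14) = 1]
q=7: r=0, s=92, t=-99   [99*(92) + 92*(-99) = 0]
GCD = 1 with t = 14, so 92*(14) ≡ 1 (mod 99)
Inverse = 14 mod 99 = 14
Check: 92 * 14 = 1288 ≡ 1 (mod 99)

92^(-1) ≡ 14 (mod 99)


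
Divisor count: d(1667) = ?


1667 = 1667^1
d(1667) = (1+1) = 2

2 divisors


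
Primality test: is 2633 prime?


Check divisors up to sqrt(2633) = 51.3128
No divisors found.
2633 is prime.

Yes, 2633 is prime


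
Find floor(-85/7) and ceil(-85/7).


-85/7 = -12.1429
floor = -13
ceil = -12

floor = -13, ceil = -12


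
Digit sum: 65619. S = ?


6 + 5 + 6 + 1 + 9 = 27


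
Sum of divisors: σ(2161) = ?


Divisors of 2161: 1, 2161
Sum = 1 + 2161 = 2162

σ(2161) = 2162


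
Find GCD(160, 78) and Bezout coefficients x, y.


Tabular extended Euclidean (each row: r = 160*s + 78*t):
r=160, s=1, t=0
r=78, s=0, t=1
q=2: r=4, s=1, t=-2   [160*(1) + 78*(-2) = 4]
q=19: r=2, s=-19, t=39   [160*(-19) + 78*(39) = 2]
q=2: r=0, s=39, t=-80   [160*(39) + 78*(-80) = 0]
GCD = 2; from the row with r=2: x=-19, y=39
Check: 160*(-19) + 78*(39) = -3040 + 3042 = 2

GCD = 2, x = -19, y = 39


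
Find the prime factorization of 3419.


3419 / 13 = 263
263 / 263 = 1
3419 = 13 × 263


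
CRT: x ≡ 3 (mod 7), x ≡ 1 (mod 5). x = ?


M = 7*5 = 35
M1 = M/7 = 5, M2 = M/5 = 7
M1^(-1) mod 7 = 3, M2^(-1) mod 5 = 3
x = 3*5*3 + 1*7*3 = 66
66 mod 35 = 31
Check: 31 mod 7 = 3 ✓, 31 mod 5 = 1 ✓

x ≡ 31 (mod 35)


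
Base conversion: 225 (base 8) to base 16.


225 (base 8) = 149 (decimal)
149 (decimal) = 95 (base 16)


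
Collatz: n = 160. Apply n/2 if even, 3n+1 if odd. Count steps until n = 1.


160 → 80 → 40 → 20 → 10 → 5 → 16 → 8 → 4 → 2 → 1
Total steps = 10

10 steps


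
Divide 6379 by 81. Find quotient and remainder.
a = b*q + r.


6379 = 81 * 78 + 61
Check: 6318 + 61 = 6379

q = 78, r = 61


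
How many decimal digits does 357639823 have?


357639823 has 9 digits in base 10
floor(log10(357639823)) + 1 = floor(8.5534) + 1 = 9

9 digits (base 10)


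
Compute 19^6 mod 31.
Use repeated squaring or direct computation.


19^1 mod 31 = 19
19^2 mod 31 = 20
19^3 mod 31 = 8
19^4 mod 31 = 28
19^5 mod 31 = 5
19^6 mod 31 = 2


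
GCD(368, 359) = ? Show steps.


368 = 1 * 359 + 9
359 = 39 * 9 + 8
9 = 1 * 8 + 1
8 = 8 * 1 + 0
GCD = 1


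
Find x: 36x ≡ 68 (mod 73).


GCD(36, 73) = 1, unique solution
a^(-1) mod 73 = 71
x = 71 * 68 mod 73 = 10

x ≡ 10 (mod 73)


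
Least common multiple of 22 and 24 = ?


GCD(22, 24) = 2
LCM = 22*24/2 = 528/2 = 264

LCM = 264


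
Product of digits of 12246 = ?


1 × 2 × 2 × 4 × 6 = 96


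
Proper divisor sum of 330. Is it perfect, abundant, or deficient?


Proper divisors: 1, 2, 3, 5, 6, 10, 11, 15, 22, 30, 33, 55, 66, 110, 165
Sum = 1 + 2 + 3 + 5 + 6 + 10 + 11 + 15 + 22 + 30 + 33 + 55 + 66 + 110 + 165 = 534
534 > 330 → abundant

s(330) = 534 (abundant)


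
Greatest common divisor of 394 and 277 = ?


394 = 1 * 277 + 117
277 = 2 * 117 + 43
117 = 2 * 43 + 31
43 = 1 * 31 + 12
31 = 2 * 12 + 7
12 = 1 * 7 + 5
7 = 1 * 5 + 2
5 = 2 * 2 + 1
2 = 2 * 1 + 0
GCD = 1


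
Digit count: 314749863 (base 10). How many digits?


314749863 has 9 digits in base 10
floor(log10(314749863)) + 1 = floor(8.4980) + 1 = 9

9 digits (base 10)


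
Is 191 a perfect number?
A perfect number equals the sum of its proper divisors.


Proper divisors of 191: 1
Sum = 1 = 1

No, 191 is not perfect (1 ≠ 191)


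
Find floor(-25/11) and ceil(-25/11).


-25/11 = -2.2727
floor = -3
ceil = -2

floor = -3, ceil = -2


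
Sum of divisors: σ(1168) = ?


Divisors of 1168: 1, 2, 4, 8, 16, 73, 146, 292, 584, 1168
Sum = 1 + 2 + 4 + 8 + 16 + 73 + 146 + 292 + 584 + 1168 = 2294

σ(1168) = 2294


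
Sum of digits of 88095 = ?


8 + 8 + 0 + 9 + 5 = 30


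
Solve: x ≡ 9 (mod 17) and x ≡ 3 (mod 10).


M = 17*10 = 170
M1 = M/17 = 10, M2 = M/10 = 17
M1^(-1) mod 17 = 12, M2^(-1) mod 10 = 3
x = 9*10*12 + 3*17*3 = 1233
1233 mod 170 = 43
Check: 43 mod 17 = 9 ✓, 43 mod 10 = 3 ✓

x ≡ 43 (mod 170)


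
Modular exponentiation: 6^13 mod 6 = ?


6^1 mod 6 = 0
6^2 mod 6 = 0
6^3 mod 6 = 0
6^4 mod 6 = 0
6^5 mod 6 = 0
6^6 mod 6 = 0
6^7 mod 6 = 0
6^8 mod 6 = 0
6^9 mod 6 = 0
6^10 mod 6 = 0
6^11 mod 6 = 0
6^12 mod 6 = 0
6^13 mod 6 = 0


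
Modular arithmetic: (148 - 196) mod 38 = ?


148 - 196 = -48
-48 mod 38 = 28


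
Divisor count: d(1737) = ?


1737 = 3^2 × 193^1
d(1737) = (2+1) × (1+1) = 6

6 divisors


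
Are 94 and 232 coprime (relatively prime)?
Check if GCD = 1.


Euclidean algorithm:
232 = 2 * 94 + 44
94 = 2 * 44 + 6
44 = 7 * 6 + 2
6 = 3 * 2 + 0
GCD(94, 232) = 2

No, not coprime (GCD = 2)


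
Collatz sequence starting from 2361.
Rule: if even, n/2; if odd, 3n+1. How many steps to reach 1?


2361 → 7084 → 3542 → 1771 → 5314 → 2657 → 7972 → 3986 → 1993 → 5980 → 2990 → 1495 → 4486 → 2243 → 6730 → 3365 → 10096 → 5048 → 2524 → 1262 → 631 → 1894 → 947 → 2842 → 1421 → 4264 → 2132 → 1066 → 533 → 1600 → 800 → 400 → 200 → 100 → 50 → 25 → 76 → 38 → 19 → 58 → 29 → 88 → 44 → 22 → 11 → 34 → 17 → 52 → 26 → 13 → 40 → 20 → 10 → 5 → 16 → 8 → 4 → 2 → 1
Total steps = 58

58 steps


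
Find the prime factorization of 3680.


3680 / 2 = 1840
1840 / 2 = 920
920 / 2 = 460
460 / 2 = 230
230 / 2 = 115
115 / 5 = 23
23 / 23 = 1
3680 = 2^5 × 5 × 23


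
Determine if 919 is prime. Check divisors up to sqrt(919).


Check divisors up to sqrt(919) = 30.3150
No divisors found.
919 is prime.

Yes, 919 is prime


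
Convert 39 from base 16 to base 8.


39 (base 16) = 57 (decimal)
57 (decimal) = 71 (base 8)


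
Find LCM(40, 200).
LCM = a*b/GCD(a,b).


GCD(40, 200) = 40
LCM = 40*200/40 = 8000/40 = 200

LCM = 200


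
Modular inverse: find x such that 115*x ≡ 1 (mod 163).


Use the extended Euclidean algorithm on (163, 115); each row r = 163*s + 115*t:
r=163, s=1, t=0
r=115, s=0, t=1
q=1: r=48, s=1, t=-1   [163*(1) + 115*(-1) = 48]
q=2: r=19, s=-2, t=3   [163*(-2) + 115*(3) = 19]
q=2: r=10, s=5, t=-7   [163*(5) + 115*(-7) = 10]
q=1: r=9, s=-7, t=10   [163*(-7) + 115*(10) = 9]
q=1: r=1, s=12, t=-17   [163*(12) + 115*(-17) = 1]
q=9: r=0, s=-115, t=163   [163*(-115) + 115*(163) = 0]
GCD = 1 with t = -17, so 115*(-17) ≡ 1 (mod 163)
Inverse = -17 mod 163 = 146
Check: 115 * 146 = 16790 ≡ 1 (mod 163)

115^(-1) ≡ 146 (mod 163)


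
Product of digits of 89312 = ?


8 × 9 × 3 × 1 × 2 = 432


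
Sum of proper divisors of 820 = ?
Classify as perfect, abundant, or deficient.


Proper divisors: 1, 2, 4, 5, 10, 20, 41, 82, 164, 205, 410
Sum = 1 + 2 + 4 + 5 + 10 + 20 + 41 + 82 + 164 + 205 + 410 = 944
944 > 820 → abundant

s(820) = 944 (abundant)


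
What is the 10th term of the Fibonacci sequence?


Sequence: 1, 1, 2, 3, 5, 8, 13, 21, 34, 55
F(10) = 55


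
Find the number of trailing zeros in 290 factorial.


floor(290/5) = 58
floor(290/25) = 11
floor(290/125) = 2
Total = 71

71 trailing zeros


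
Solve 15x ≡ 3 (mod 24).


GCD(15, 24) = 3 divides 3
Divide: 5x ≡ 1 (mod 8)
x ≡ 5 (mod 8)


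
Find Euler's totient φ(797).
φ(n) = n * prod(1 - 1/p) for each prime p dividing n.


797 = 797
Prime factors: 797
φ(797) = 797 × (1-1/797)
= 797 × 796/797 = 796

φ(797) = 796


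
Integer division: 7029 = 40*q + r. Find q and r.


7029 = 40 * 175 + 29
Check: 7000 + 29 = 7029

q = 175, r = 29


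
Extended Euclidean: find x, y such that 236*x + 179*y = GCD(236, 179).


Tabular extended Euclidean (each row: r = 236*s + 179*t):
r=236, s=1, t=0
r=179, s=0, t=1
q=1: r=57, s=1, t=-1   [236*(1) + 179*(-1) = 57]
q=3: r=8, s=-3, t=4   [236*(-3) + 179*(4) = 8]
q=7: r=1, s=22, t=-29   [236*(22) + 179*(-29) = 1]
q=8: r=0, s=-179, t=236   [236*(-179) + 179*(236) = 0]
GCD = 1; from the row with r=1: x=22, y=-29
Check: 236*(22) + 179*(-29) = 5192 - 5191 = 1

GCD = 1, x = 22, y = -29


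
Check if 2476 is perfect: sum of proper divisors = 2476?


Proper divisors of 2476: 1, 2, 4, 619, 1238
Sum = 1 + 2 + 4 + 619 + 1238 = 1864

No, 2476 is not perfect (1864 ≠ 2476)


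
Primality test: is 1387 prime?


1387 / 19 = 73 (exact division)
1387 is NOT prime.

No, 1387 is not prime


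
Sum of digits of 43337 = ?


4 + 3 + 3 + 3 + 7 = 20


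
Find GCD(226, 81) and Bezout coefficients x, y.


Tabular extended Euclidean (each row: r = 226*s + 81*t):
r=226, s=1, t=0
r=81, s=0, t=1
q=2: r=64, s=1, t=-2   [226*(1) + 81*(-2) = 64]
q=1: r=17, s=-1, t=3   [226*(-1) + 81*(3) = 17]
q=3: r=13, s=4, t=-11   [226*(4) + 81*(-11) = 13]
q=1: r=4, s=-5, t=14   [226*(-5) + 81*(14) = 4]
q=3: r=1, s=19, t=-53   [226*(19) + 81*(-53) = 1]
q=4: r=0, s=-81, t=226   [226*(-81) + 81*(226) = 0]
GCD = 1; from the row with r=1: x=19, y=-53
Check: 226*(19) + 81*(-53) = 4294 - 4293 = 1

GCD = 1, x = 19, y = -53


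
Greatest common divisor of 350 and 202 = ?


350 = 1 * 202 + 148
202 = 1 * 148 + 54
148 = 2 * 54 + 40
54 = 1 * 40 + 14
40 = 2 * 14 + 12
14 = 1 * 12 + 2
12 = 6 * 2 + 0
GCD = 2


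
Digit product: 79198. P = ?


7 × 9 × 1 × 9 × 8 = 4536


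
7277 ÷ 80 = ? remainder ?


7277 = 80 * 90 + 77
Check: 7200 + 77 = 7277

q = 90, r = 77


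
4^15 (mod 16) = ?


4^1 mod 16 = 4
4^2 mod 16 = 0
4^3 mod 16 = 0
4^4 mod 16 = 0
4^5 mod 16 = 0
4^6 mod 16 = 0
4^7 mod 16 = 0
4^8 mod 16 = 0
4^9 mod 16 = 0
4^10 mod 16 = 0
4^11 mod 16 = 0
4^12 mod 16 = 0
4^13 mod 16 = 0
4^14 mod 16 = 0
4^15 mod 16 = 0


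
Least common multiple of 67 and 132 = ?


GCD(67, 132) = 1
LCM = 67*132/1 = 8844/1 = 8844

LCM = 8844


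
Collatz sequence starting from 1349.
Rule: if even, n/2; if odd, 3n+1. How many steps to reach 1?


1349 → 4048 → 2024 → 1012 → 506 → 253 → 760 → 380 → 190 → 95 → 286 → 143 → 430 → 215 → 646 → 323 → 970 → 485 → 1456 → 728 → 364 → 182 → 91 → 274 → 137 → 412 → 206 → 103 → 310 → 155 → 466 → 233 → 700 → 350 → 175 → 526 → 263 → 790 → 395 → 1186 → 593 → 1780 → 890 → 445 → 1336 → 668 → 334 → 167 → 502 → 251 → 754 → 377 → 1132 → 566 → 283 → 850 → 425 → 1276 → 638 → 319 → 958 → 479 → 1438 → 719 → 2158 → 1079 → 3238 → 1619 → 4858 → 2429 → 7288 → 3644 → 1822 → 911 → 2734 → 1367 → 4102 → 2051 → 6154 → 3077 → 9232 → 4616 → 2308 → 1154 → 577 → 1732 → 866 → 433 → 1300 → 650 → 325 → 976 → 488 → 244 → 122 → 61 → 184 → 92 → 46 → 23 → 70 → 35 → 106 → 53 → 160 → 80 → 40 → 20 → 10 → 5 → 16 → 8 → 4 → 2 → 1
Total steps = 114

114 steps


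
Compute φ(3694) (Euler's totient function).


3694 = 2 × 1847
Prime factors: 2, 1847
φ(3694) = 3694 × (1-1/2) × (1-1/1847)
= 3694 × 1/2 × 1846/1847 = 1846

φ(3694) = 1846


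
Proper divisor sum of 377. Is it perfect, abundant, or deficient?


Proper divisors: 1, 13, 29
Sum = 1 + 13 + 29 = 43
43 < 377 → deficient

s(377) = 43 (deficient)


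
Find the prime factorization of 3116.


3116 / 2 = 1558
1558 / 2 = 779
779 / 19 = 41
41 / 41 = 1
3116 = 2^2 × 19 × 41


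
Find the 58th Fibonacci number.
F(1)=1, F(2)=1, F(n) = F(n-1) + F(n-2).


Sequence: 1, 1, 2, 3, 5, 8, 13, 21, 34, 55, 89, 144, 233, 377, 610, 987, 1597, 2584, 4181, 6765, 10946, 17711, 28657, 46368, 75025, 121393, 196418, 317811, 514229, 832040, 1346269, 2178309, 3524578, 5702887, 9227465, 14930352, 24157817, 39088169, 63245986, 102334155, 165580141, 267914296, 433494437, 701408733, 1134903170, 1836311903, 2971215073, 4807526976, 7778742049, 12586269025, 20365011074, 32951280099, 53316291173, 86267571272, 139583862445, 225851433717, 365435296162, 591286729879
F(58) = 591286729879


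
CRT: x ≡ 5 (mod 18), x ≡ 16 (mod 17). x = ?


M = 18*17 = 306
M1 = M/18 = 17, M2 = M/17 = 18
M1^(-1) mod 18 = 17, M2^(-1) mod 17 = 1
x = 5*17*17 + 16*18*1 = 1733
1733 mod 306 = 203
Check: 203 mod 18 = 5 ✓, 203 mod 17 = 16 ✓

x ≡ 203 (mod 306)


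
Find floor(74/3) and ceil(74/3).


74/3 = 24.6667
floor = 24
ceil = 25

floor = 24, ceil = 25


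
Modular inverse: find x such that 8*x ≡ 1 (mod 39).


Use the extended Euclidean algorithm on (39, 8); each row r = 39*s + 8*t:
r=39, s=1, t=0
r=8, s=0, t=1
q=4: r=7, s=1, t=-4   [39*(1) + 8*(-4) = 7]
q=1: r=1, s=-1, t=5   [39*(-1) + 8*(5) = 1]
q=7: r=0, s=8, t=-39   [39*(8) + 8*(-39) = 0]
GCD = 1 with t = 5, so 8*(5) ≡ 1 (mod 39)
Inverse = 5 mod 39 = 5
Check: 8 * 5 = 40 ≡ 1 (mod 39)

8^(-1) ≡ 5 (mod 39)


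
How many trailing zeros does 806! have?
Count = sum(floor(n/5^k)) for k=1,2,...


floor(806/5) = 161
floor(806/25) = 32
floor(806/125) = 6
floor(806/625) = 1
Total = 200

200 trailing zeros


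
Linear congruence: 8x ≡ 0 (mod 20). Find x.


GCD(8, 20) = 4 divides 0
Divide: 2x ≡ 0 (mod 5)
x ≡ 0 (mod 5)


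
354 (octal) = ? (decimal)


354 (base 8) = 236 (decimal)
236 (decimal) = 236 (base 10)


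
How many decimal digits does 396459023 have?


396459023 has 9 digits in base 10
floor(log10(396459023)) + 1 = floor(8.5982) + 1 = 9

9 digits (base 10)


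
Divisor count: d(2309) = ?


2309 = 2309^1
d(2309) = (1+1) = 2

2 divisors


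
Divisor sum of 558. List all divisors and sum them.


Divisors of 558: 1, 2, 3, 6, 9, 18, 31, 62, 93, 186, 279, 558
Sum = 1 + 2 + 3 + 6 + 9 + 18 + 31 + 62 + 93 + 186 + 279 + 558 = 1248

σ(558) = 1248


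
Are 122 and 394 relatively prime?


Euclidean algorithm:
394 = 3 * 122 + 28
122 = 4 * 28 + 10
28 = 2 * 10 + 8
10 = 1 * 8 + 2
8 = 4 * 2 + 0
GCD(122, 394) = 2

No, not coprime (GCD = 2)


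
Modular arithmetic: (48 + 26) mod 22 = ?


48 + 26 = 74
74 mod 22 = 8


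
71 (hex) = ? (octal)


71 (base 16) = 113 (decimal)
113 (decimal) = 161 (base 8)


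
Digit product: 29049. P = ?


2 × 9 × 0 × 4 × 9 = 0


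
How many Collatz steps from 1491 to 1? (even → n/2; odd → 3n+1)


1491 → 4474 → 2237 → 6712 → 3356 → 1678 → 839 → 2518 → 1259 → 3778 → 1889 → 5668 → 2834 → 1417 → 4252 → 2126 → 1063 → 3190 → 1595 → 4786 → 2393 → 7180 → 3590 → 1795 → 5386 → 2693 → 8080 → 4040 → 2020 → 1010 → 505 → 1516 → 758 → 379 → 1138 → 569 → 1708 → 854 → 427 → 1282 → 641 → 1924 → 962 → 481 → 1444 → 722 → 361 → 1084 → 542 → 271 → 814 → 407 → 1222 → 611 → 1834 → 917 → 2752 → 1376 → 688 → 344 → 172 → 86 → 43 → 130 → 65 → 196 → 98 → 49 → 148 → 74 → 37 → 112 → 56 → 28 → 14 → 7 → 22 → 11 → 34 → 17 → 52 → 26 → 13 → 40 → 20 → 10 → 5 → 16 → 8 → 4 → 2 → 1
Total steps = 91

91 steps


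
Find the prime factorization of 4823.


4823 / 7 = 689
689 / 13 = 53
53 / 53 = 1
4823 = 7 × 13 × 53


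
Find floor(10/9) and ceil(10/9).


10/9 = 1.1111
floor = 1
ceil = 2

floor = 1, ceil = 2


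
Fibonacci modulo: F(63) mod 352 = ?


F(k) mod 352 for k=1..63:
1, 1, 2, 3, 5, 8, 13, 21, 34, 55, 89, 144, 233, 25, 258, 283, 189, 120, 309, 77, 34, 111, 145, 256, 49, 305, 2, 307, 309, 264, 221, 133, 2, 135, 137, 272, 57, 329, 34, 11, 45, 56, 101, 157, 258, 63, 321, 32, 1, 33, 34, 67, 101, 168, 269, 85, 2, 87, 89, 176, 265, 89, 2
F(63) mod 352 = 2


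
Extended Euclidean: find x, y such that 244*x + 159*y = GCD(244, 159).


Tabular extended Euclidean (each row: r = 244*s + 159*t):
r=244, s=1, t=0
r=159, s=0, t=1
q=1: r=85, s=1, t=-1   [244*(1) + 159*(-1) = 85]
q=1: r=74, s=-1, t=2   [244*(-1) + 159*(2) = 74]
q=1: r=11, s=2, t=-3   [244*(2) + 159*(-3) = 11]
q=6: r=8, s=-13, t=20   [244*(-13) + 159*(20) = 8]
q=1: r=3, s=15, t=-23   [244*(15) + 159*(-23) = 3]
q=2: r=2, s=-43, t=66   [244*(-43) + 159*(66) = 2]
q=1: r=1, s=58, t=-89   [244*(58) + 159*(-89) = 1]
q=2: r=0, s=-159, t=244   [244*(-159) + 159*(244) = 0]
GCD = 1; from the row with r=1: x=58, y=-89
Check: 244*(58) + 159*(-89) = 14152 - 14151 = 1

GCD = 1, x = 58, y = -89


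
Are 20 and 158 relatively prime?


Euclidean algorithm:
158 = 7 * 20 + 18
20 = 1 * 18 + 2
18 = 9 * 2 + 0
GCD(20, 158) = 2

No, not coprime (GCD = 2)


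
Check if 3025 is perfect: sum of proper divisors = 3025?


Proper divisors of 3025: 1, 5, 11, 25, 55, 121, 275, 605
Sum = 1 + 5 + 11 + 25 + 55 + 121 + 275 + 605 = 1098

No, 3025 is not perfect (1098 ≠ 3025)


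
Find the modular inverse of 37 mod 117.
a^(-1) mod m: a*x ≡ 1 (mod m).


Use the extended Euclidean algorithm on (117, 37); each row r = 117*s + 37*t:
r=117, s=1, t=0
r=37, s=0, t=1
q=3: r=6, s=1, t=-3   [117*(1) + 37*(-3) = 6]
q=6: r=1, s=-6, t=19   [117*(-6) + 37*(19) = 1]
q=6: r=0, s=37, t=-117   [117*(37) + 37*(-117) = 0]
GCD = 1 with t = 19, so 37*(19) ≡ 1 (mod 117)
Inverse = 19 mod 117 = 19
Check: 37 * 19 = 703 ≡ 1 (mod 117)

37^(-1) ≡ 19 (mod 117)


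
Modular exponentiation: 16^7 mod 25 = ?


16^1 mod 25 = 16
16^2 mod 25 = 6
16^3 mod 25 = 21
16^4 mod 25 = 11
16^5 mod 25 = 1
16^6 mod 25 = 16
16^7 mod 25 = 6


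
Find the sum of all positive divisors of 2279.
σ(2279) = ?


Divisors of 2279: 1, 43, 53, 2279
Sum = 1 + 43 + 53 + 2279 = 2376

σ(2279) = 2376


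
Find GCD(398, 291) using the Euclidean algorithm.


398 = 1 * 291 + 107
291 = 2 * 107 + 77
107 = 1 * 77 + 30
77 = 2 * 30 + 17
30 = 1 * 17 + 13
17 = 1 * 13 + 4
13 = 3 * 4 + 1
4 = 4 * 1 + 0
GCD = 1


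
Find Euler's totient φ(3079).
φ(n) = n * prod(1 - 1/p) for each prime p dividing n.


3079 = 3079
Prime factors: 3079
φ(3079) = 3079 × (1-1/3079)
= 3079 × 3078/3079 = 3078

φ(3079) = 3078


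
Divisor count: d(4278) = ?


4278 = 2^1 × 3^1 × 23^1 × 31^1
d(4278) = (1+1) × (1+1) × (1+1) × (1+1) = 16

16 divisors


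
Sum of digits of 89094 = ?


8 + 9 + 0 + 9 + 4 = 30


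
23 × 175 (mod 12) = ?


23 × 175 = 4025
4025 mod 12 = 5


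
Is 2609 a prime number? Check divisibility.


Check divisors up to sqrt(2609) = 51.0784
No divisors found.
2609 is prime.

Yes, 2609 is prime


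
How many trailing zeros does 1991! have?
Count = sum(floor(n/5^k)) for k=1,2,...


floor(1991/5) = 398
floor(1991/25) = 79
floor(1991/125) = 15
floor(1991/625) = 3
Total = 495

495 trailing zeros


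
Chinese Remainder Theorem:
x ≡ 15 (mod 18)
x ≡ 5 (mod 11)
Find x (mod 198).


M = 18*11 = 198
M1 = M/18 = 11, M2 = M/11 = 18
M1^(-1) mod 18 = 5, M2^(-1) mod 11 = 8
x = 15*11*5 + 5*18*8 = 1545
1545 mod 198 = 159
Check: 159 mod 18 = 15 ✓, 159 mod 11 = 5 ✓

x ≡ 159 (mod 198)


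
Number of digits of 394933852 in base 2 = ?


394933852 in base 2 = 10111100010100011011001011100
Number of digits = 29

29 digits (base 2)


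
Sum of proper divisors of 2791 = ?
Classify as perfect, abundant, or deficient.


Proper divisors: 1
Sum = 1 = 1
1 < 2791 → deficient

s(2791) = 1 (deficient)


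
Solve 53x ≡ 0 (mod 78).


GCD(53, 78) = 1, unique solution
a^(-1) mod 78 = 53
x = 53 * 0 mod 78 = 0

x ≡ 0 (mod 78)


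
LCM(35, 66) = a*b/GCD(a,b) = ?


GCD(35, 66) = 1
LCM = 35*66/1 = 2310/1 = 2310

LCM = 2310


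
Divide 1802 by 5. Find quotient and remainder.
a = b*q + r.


1802 = 5 * 360 + 2
Check: 1800 + 2 = 1802

q = 360, r = 2


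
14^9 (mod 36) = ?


14^1 mod 36 = 14
14^2 mod 36 = 16
14^3 mod 36 = 8
14^4 mod 36 = 4
14^5 mod 36 = 20
14^6 mod 36 = 28
14^7 mod 36 = 32
14^8 mod 36 = 16
14^9 mod 36 = 8


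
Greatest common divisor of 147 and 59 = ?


147 = 2 * 59 + 29
59 = 2 * 29 + 1
29 = 29 * 1 + 0
GCD = 1


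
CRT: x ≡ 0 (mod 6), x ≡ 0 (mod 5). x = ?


M = 6*5 = 30
M1 = M/6 = 5, M2 = M/5 = 6
M1^(-1) mod 6 = 5, M2^(-1) mod 5 = 1
x = 0*5*5 + 0*6*1 = 0
0 mod 30 = 0
Check: 0 mod 6 = 0 ✓, 0 mod 5 = 0 ✓

x ≡ 0 (mod 30)


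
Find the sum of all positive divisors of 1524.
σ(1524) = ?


Divisors of 1524: 1, 2, 3, 4, 6, 12, 127, 254, 381, 508, 762, 1524
Sum = 1 + 2 + 3 + 4 + 6 + 12 + 127 + 254 + 381 + 508 + 762 + 1524 = 3584

σ(1524) = 3584


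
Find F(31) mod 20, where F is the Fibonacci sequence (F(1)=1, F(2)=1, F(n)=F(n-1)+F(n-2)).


F(k) mod 20 for k=1..31:
1, 1, 2, 3, 5, 8, 13, 1, 14, 15, 9, 4, 13, 17, 10, 7, 17, 4, 1, 5, 6, 11, 17, 8, 5, 13, 18, 11, 9, 0, 9
F(31) mod 20 = 9


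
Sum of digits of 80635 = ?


8 + 0 + 6 + 3 + 5 = 22


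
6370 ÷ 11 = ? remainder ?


6370 = 11 * 579 + 1
Check: 6369 + 1 = 6370

q = 579, r = 1


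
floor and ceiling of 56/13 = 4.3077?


56/13 = 4.3077
floor = 4
ceil = 5

floor = 4, ceil = 5


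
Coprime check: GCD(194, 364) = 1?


Euclidean algorithm:
364 = 1 * 194 + 170
194 = 1 * 170 + 24
170 = 7 * 24 + 2
24 = 12 * 2 + 0
GCD(194, 364) = 2

No, not coprime (GCD = 2)


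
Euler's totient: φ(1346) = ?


1346 = 2 × 673
Prime factors: 2, 673
φ(1346) = 1346 × (1-1/2) × (1-1/673)
= 1346 × 1/2 × 672/673 = 672

φ(1346) = 672


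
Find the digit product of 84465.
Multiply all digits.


8 × 4 × 4 × 6 × 5 = 3840


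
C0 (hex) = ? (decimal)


C0 (base 16) = 192 (decimal)
192 (decimal) = 192 (base 10)


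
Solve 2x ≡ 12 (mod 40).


GCD(2, 40) = 2 divides 12
Divide: 1x ≡ 6 (mod 20)
x ≡ 6 (mod 20)


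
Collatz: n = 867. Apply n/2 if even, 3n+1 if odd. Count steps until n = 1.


867 → 2602 → 1301 → 3904 → 1952 → 976 → 488 → 244 → 122 → 61 → 184 → 92 → 46 → 23 → 70 → 35 → 106 → 53 → 160 → 80 → 40 → 20 → 10 → 5 → 16 → 8 → 4 → 2 → 1
Total steps = 28

28 steps


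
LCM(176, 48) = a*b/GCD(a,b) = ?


GCD(176, 48) = 16
LCM = 176*48/16 = 8448/16 = 528

LCM = 528


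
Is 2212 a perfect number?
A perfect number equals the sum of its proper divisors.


Proper divisors of 2212: 1, 2, 4, 7, 14, 28, 79, 158, 316, 553, 1106
Sum = 1 + 2 + 4 + 7 + 14 + 28 + 79 + 158 + 316 + 553 + 1106 = 2268

No, 2212 is not perfect (2268 ≠ 2212)


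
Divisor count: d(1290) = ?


1290 = 2^1 × 3^1 × 5^1 × 43^1
d(1290) = (1+1) × (1+1) × (1+1) × (1+1) = 16

16 divisors


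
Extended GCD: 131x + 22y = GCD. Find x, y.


Tabular extended Euclidean (each row: r = 131*s + 22*t):
r=131, s=1, t=0
r=22, s=0, t=1
q=5: r=21, s=1, t=-5   [131*(1) + 22*(-5) = 21]
q=1: r=1, s=-1, t=6   [131*(-1) + 22*(6) = 1]
q=21: r=0, s=22, t=-131   [131*(22) + 22*(-131) = 0]
GCD = 1; from the row with r=1: x=-1, y=6
Check: 131*(-1) + 22*(6) = -131 + 132 = 1

GCD = 1, x = -1, y = 6


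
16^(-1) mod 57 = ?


Use the extended Euclidean algorithm on (57, 16); each row r = 57*s + 16*t:
r=57, s=1, t=0
r=16, s=0, t=1
q=3: r=9, s=1, t=-3   [57*(1) + 16*(-3) = 9]
q=1: r=7, s=-1, t=4   [57*(-1) + 16*(4) = 7]
q=1: r=2, s=2, t=-7   [57*(2) + 16*(-7) = 2]
q=3: r=1, s=-7, t=25   [57*(-7) + 16*(25) = 1]
q=2: r=0, s=16, t=-57   [57*(16) + 16*(-57) = 0]
GCD = 1 with t = 25, so 16*(25) ≡ 1 (mod 57)
Inverse = 25 mod 57 = 25
Check: 16 * 25 = 400 ≡ 1 (mod 57)

16^(-1) ≡ 25 (mod 57)


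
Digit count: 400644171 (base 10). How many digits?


400644171 has 9 digits in base 10
floor(log10(400644171)) + 1 = floor(8.6028) + 1 = 9

9 digits (base 10)


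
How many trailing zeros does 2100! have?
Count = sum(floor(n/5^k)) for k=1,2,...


floor(2100/5) = 420
floor(2100/25) = 84
floor(2100/125) = 16
floor(2100/625) = 3
Total = 523

523 trailing zeros


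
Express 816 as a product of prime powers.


816 / 2 = 408
408 / 2 = 204
204 / 2 = 102
102 / 2 = 51
51 / 3 = 17
17 / 17 = 1
816 = 2^4 × 3 × 17


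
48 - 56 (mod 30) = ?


48 - 56 = -8
-8 mod 30 = 22


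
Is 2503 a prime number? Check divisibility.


Check divisors up to sqrt(2503) = 50.0300
No divisors found.
2503 is prime.

Yes, 2503 is prime


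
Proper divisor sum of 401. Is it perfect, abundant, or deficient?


Proper divisors: 1
Sum = 1 = 1
1 < 401 → deficient

s(401) = 1 (deficient)


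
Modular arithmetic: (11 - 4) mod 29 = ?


11 - 4 = 7
7 mod 29 = 7


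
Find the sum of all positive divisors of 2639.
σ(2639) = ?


Divisors of 2639: 1, 7, 13, 29, 91, 203, 377, 2639
Sum = 1 + 7 + 13 + 29 + 91 + 203 + 377 + 2639 = 3360

σ(2639) = 3360


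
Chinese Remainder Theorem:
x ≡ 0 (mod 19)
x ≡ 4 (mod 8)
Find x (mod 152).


M = 19*8 = 152
M1 = M/19 = 8, M2 = M/8 = 19
M1^(-1) mod 19 = 12, M2^(-1) mod 8 = 3
x = 0*8*12 + 4*19*3 = 228
228 mod 152 = 76
Check: 76 mod 19 = 0 ✓, 76 mod 8 = 4 ✓

x ≡ 76 (mod 152)


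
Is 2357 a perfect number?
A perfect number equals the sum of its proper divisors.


Proper divisors of 2357: 1
Sum = 1 = 1

No, 2357 is not perfect (1 ≠ 2357)


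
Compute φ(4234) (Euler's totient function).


4234 = 2 × 29 × 73
Prime factors: 2, 29, 73
φ(4234) = 4234 × (1-1/2) × (1-1/29) × (1-1/73)
= 4234 × 1/2 × 28/29 × 72/73 = 2016

φ(4234) = 2016


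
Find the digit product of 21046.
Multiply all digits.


2 × 1 × 0 × 4 × 6 = 0


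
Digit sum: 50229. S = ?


5 + 0 + 2 + 2 + 9 = 18


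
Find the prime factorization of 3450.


3450 / 2 = 1725
1725 / 3 = 575
575 / 5 = 115
115 / 5 = 23
23 / 23 = 1
3450 = 2 × 3 × 5^2 × 23


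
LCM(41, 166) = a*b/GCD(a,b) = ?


GCD(41, 166) = 1
LCM = 41*166/1 = 6806/1 = 6806

LCM = 6806


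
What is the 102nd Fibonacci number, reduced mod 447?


F(k) mod 447 for k=1..102:
1, 1, 2, 3, 5, 8, 13, 21, 34, 55, 89, 144, 233, 377, 163, 93, 256, 349, 158, 60, 218, 278, 49, 327, 376, 256, 185, 441, 179, 173, 352, 78, 430, 61, 44, 105, 149, 254, 403, 210, 166, 376, 95, 24, 119, 143, 262, 405, 220, 178, 398, 129, 80, 209, 289, 51, 340, 391, 284, 228, 65, 293, 358, 204, 115, 319, 434, 306, 293, 152, 445, 150, 148, 298, 446, 297, 296, 146, 442, 141, 136, 277, 413, 243, 209, 5, 214, 219, 433, 205, 191, 396, 140, 89, 229, 318, 100, 418, 71, 42, 113, 155
F(102) mod 447 = 155


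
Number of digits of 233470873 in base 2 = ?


233470873 in base 2 = 1101111010100111101110011001
Number of digits = 28

28 digits (base 2)


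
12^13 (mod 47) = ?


12^1 mod 47 = 12
12^2 mod 47 = 3
12^3 mod 47 = 36
12^4 mod 47 = 9
12^5 mod 47 = 14
12^6 mod 47 = 27
12^7 mod 47 = 42
12^8 mod 47 = 34
12^9 mod 47 = 32
12^10 mod 47 = 8
12^11 mod 47 = 2
12^12 mod 47 = 24
12^13 mod 47 = 6


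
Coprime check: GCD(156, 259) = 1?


Euclidean algorithm:
259 = 1 * 156 + 103
156 = 1 * 103 + 53
103 = 1 * 53 + 50
53 = 1 * 50 + 3
50 = 16 * 3 + 2
3 = 1 * 2 + 1
2 = 2 * 1 + 0
GCD(156, 259) = 1

Yes, coprime (GCD = 1)


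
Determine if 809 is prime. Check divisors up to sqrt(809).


Check divisors up to sqrt(809) = 28.4429
No divisors found.
809 is prime.

Yes, 809 is prime


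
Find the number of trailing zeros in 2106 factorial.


floor(2106/5) = 421
floor(2106/25) = 84
floor(2106/125) = 16
floor(2106/625) = 3
Total = 524

524 trailing zeros
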